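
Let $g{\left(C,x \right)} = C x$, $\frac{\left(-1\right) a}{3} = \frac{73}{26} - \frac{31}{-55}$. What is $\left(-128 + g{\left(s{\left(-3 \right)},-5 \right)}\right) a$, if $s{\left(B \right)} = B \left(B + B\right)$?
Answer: $\frac{1576467}{715} \approx 2204.8$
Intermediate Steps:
$a = - \frac{14463}{1430}$ ($a = - 3 \left(\frac{73}{26} - \frac{31}{-55}\right) = - 3 \left(73 \cdot \frac{1}{26} - - \frac{31}{55}\right) = - 3 \left(\frac{73}{26} + \frac{31}{55}\right) = \left(-3\right) \frac{4821}{1430} = - \frac{14463}{1430} \approx -10.114$)
$s{\left(B \right)} = 2 B^{2}$ ($s{\left(B \right)} = B 2 B = 2 B^{2}$)
$\left(-128 + g{\left(s{\left(-3 \right)},-5 \right)}\right) a = \left(-128 + 2 \left(-3\right)^{2} \left(-5\right)\right) \left(- \frac{14463}{1430}\right) = \left(-128 + 2 \cdot 9 \left(-5\right)\right) \left(- \frac{14463}{1430}\right) = \left(-128 + 18 \left(-5\right)\right) \left(- \frac{14463}{1430}\right) = \left(-128 - 90\right) \left(- \frac{14463}{1430}\right) = \left(-218\right) \left(- \frac{14463}{1430}\right) = \frac{1576467}{715}$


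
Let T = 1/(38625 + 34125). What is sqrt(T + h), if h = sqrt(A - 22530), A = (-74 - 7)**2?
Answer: sqrt(2910 + 211702500*I*sqrt(15969))/14550 ≈ 7.9489 + 7.9489*I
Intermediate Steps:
A = 6561 (A = (-81)**2 = 6561)
h = I*sqrt(15969) (h = sqrt(6561 - 22530) = sqrt(-15969) = I*sqrt(15969) ≈ 126.37*I)
T = 1/72750 ≈ 1.3746e-5
sqrt(T + h) = sqrt(1/72750 + I*sqrt(15969))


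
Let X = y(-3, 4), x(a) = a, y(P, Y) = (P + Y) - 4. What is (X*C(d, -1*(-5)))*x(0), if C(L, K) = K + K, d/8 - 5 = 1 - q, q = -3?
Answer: 0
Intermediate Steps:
d = 72 (d = 40 + 8*(1 - 1*(-3)) = 40 + 8*(1 + 3) = 40 + 8*4 = 40 + 32 = 72)
y(P, Y) = -4 + P + Y
X = -3 (X = -4 - 3 + 4 = -3)
C(L, K) = 2*K
(X*C(d, -1*(-5)))*x(0) = -6*(-1*(-5))*0 = -6*5*0 = -3*10*0 = -30*0 = 0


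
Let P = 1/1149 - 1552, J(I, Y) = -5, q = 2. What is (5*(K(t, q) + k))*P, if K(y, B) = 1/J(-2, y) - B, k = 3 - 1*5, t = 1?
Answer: 12482729/383 ≈ 32592.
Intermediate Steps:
k = -2 (k = 3 - 5 = -2)
K(y, B) = -⅕ - B (K(y, B) = 1/(-5) - B = -⅕ - B)
P = -1783247/1149 (P = 1/1149 - 1552 = -1783247/1149 ≈ -1552.0)
(5*(K(t, q) + k))*P = (5*((-⅕ - 1*2) - 2))*(-1783247/1149) = (5*((-⅕ - 2) - 2))*(-1783247/1149) = (5*(-11/5 - 2))*(-1783247/1149) = (5*(-21/5))*(-1783247/1149) = -21*(-1783247/1149) = 12482729/383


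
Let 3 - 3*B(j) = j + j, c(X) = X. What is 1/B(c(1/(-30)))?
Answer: 45/46 ≈ 0.97826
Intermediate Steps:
B(j) = 1 - 2*j/3 (B(j) = 1 - (j + j)/3 = 1 - 2*j/3)
1/B(c(1/(-30))) = 1/(1 - ⅔/(-30)) = 1/(1 - ⅔*(-1/30)) = 1/(1 + 1/45) = 1/(46/45) = 45/46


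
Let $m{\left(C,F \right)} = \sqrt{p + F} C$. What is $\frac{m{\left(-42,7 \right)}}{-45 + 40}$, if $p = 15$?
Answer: $\frac{42 \sqrt{22}}{5} \approx 39.399$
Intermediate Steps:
$m{\left(C,F \right)} = C \sqrt{15 + F}$ ($m{\left(C,F \right)} = \sqrt{15 + F} C = C \sqrt{15 + F}$)
$\frac{m{\left(-42,7 \right)}}{-45 + 40} = \frac{\left(-42\right) \sqrt{15 + 7}}{-45 + 40} = \frac{\left(-42\right) \sqrt{22}}{-5} = - 42 \sqrt{22} \left(- \frac{1}{5}\right) = \frac{42 \sqrt{22}}{5}$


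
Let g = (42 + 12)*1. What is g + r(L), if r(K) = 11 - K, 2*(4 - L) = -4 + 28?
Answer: 73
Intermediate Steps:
L = -8 (L = 4 - (-4 + 28)/2 = 4 - 1/2*24 = 4 - 12 = -8)
g = 54 (g = 54*1 = 54)
g + r(L) = 54 + (11 - 1*(-8)) = 54 + (11 + 8) = 54 + 19 = 73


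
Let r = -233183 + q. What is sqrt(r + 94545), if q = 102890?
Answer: 6*I*sqrt(993) ≈ 189.07*I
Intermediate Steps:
r = -130293 (r = -233183 + 102890 = -130293)
sqrt(r + 94545) = sqrt(-130293 + 94545) = sqrt(-35748) = 6*I*sqrt(993)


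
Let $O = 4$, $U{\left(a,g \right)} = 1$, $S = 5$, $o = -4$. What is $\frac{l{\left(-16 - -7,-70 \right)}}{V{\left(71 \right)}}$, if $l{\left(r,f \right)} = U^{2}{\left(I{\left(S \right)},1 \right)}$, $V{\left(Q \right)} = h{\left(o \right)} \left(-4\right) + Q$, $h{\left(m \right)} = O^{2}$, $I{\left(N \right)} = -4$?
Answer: $\frac{1}{7} \approx 0.14286$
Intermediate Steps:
$h{\left(m \right)} = 16$ ($h{\left(m \right)} = 4^{2} = 16$)
$V{\left(Q \right)} = -64 + Q$ ($V{\left(Q \right)} = 16 \left(-4\right) + Q = -64 + Q$)
$l{\left(r,f \right)} = 1$ ($l{\left(r,f \right)} = 1^{2} = 1$)
$\frac{l{\left(-16 - -7,-70 \right)}}{V{\left(71 \right)}} = 1 \frac{1}{-64 + 71} = 1 \cdot \frac{1}{7} = \frac{1}{7}$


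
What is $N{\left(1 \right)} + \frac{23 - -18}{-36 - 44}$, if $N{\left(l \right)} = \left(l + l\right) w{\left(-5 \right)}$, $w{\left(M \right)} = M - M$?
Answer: $- \frac{41}{80} \approx -0.5125$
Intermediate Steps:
$w{\left(M \right)} = 0$
$N{\left(l \right)} = 0$ ($N{\left(l \right)} = \left(l + l\right) 0 = 2 l 0 = 0$)
$N{\left(1 \right)} + \frac{23 - -18}{-36 - 44} = 0 + \frac{23 - -18}{-36 - 44} = 0 + \frac{23 + 18}{-80} = 0 + 41 \left(- \frac{1}{80}\right) = 0 - \frac{41}{80} = - \frac{41}{80}$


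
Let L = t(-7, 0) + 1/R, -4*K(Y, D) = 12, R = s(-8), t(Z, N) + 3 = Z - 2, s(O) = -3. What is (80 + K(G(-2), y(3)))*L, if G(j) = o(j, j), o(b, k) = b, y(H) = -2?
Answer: -2849/3 ≈ -949.67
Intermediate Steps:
t(Z, N) = -5 + Z (t(Z, N) = -3 + (Z - 2) = -3 + (-2 + Z) = -5 + Z)
R = -3
G(j) = j
K(Y, D) = -3 (K(Y, D) = -¼*12 = -3)
L = -37/3 (L = (-5 - 7) + 1/(-3) = -12 - ⅓ = -37/3 ≈ -12.333)
(80 + K(G(-2), y(3)))*L = (80 - 3)*(-37/3) = 77*(-37/3) = -2849/3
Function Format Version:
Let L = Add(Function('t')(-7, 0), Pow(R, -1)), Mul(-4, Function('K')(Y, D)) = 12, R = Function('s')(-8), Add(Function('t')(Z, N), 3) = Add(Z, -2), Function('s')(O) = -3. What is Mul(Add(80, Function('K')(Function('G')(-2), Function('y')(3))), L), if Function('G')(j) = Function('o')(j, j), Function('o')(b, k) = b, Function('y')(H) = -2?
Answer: Rational(-2849, 3) ≈ -949.67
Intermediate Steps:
Function('t')(Z, N) = Add(-5, Z) (Function('t')(Z, N) = Add(-3, Add(Z, -2)) = Add(-3, Add(-2, Z)) = Add(-5, Z))
R = -3
Function('G')(j) = j
Function('K')(Y, D) = -3 (Function('K')(Y, D) = Mul(Rational(-1, 4), 12) = -3)
L = Rational(-37, 3) (L = Add(Add(-5, -7), Pow(-3, -1)) = Add(-12, Rational(-1, 3)) = Rational(-37, 3) ≈ -12.333)
Mul(Add(80, Function('K')(Function('G')(-2), Function('y')(3))), L) = Mul(Add(80, -3), Rational(-37, 3)) = Mul(77, Rational(-37, 3)) = Rational(-2849, 3)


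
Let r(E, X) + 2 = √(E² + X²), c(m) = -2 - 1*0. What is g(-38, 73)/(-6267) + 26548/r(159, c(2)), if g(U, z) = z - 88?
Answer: 111043949/52812009 + 26548*√25285/25281 ≈ 169.08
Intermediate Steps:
c(m) = -2 (c(m) = -2 + 0 = -2)
g(U, z) = -88 + z
r(E, X) = -2 + √(E² + X²)
g(-38, 73)/(-6267) + 26548/r(159, c(2)) = (-88 + 73)/(-6267) + 26548/(-2 + √(159² + (-2)²)) = -15*(-1/6267) + 26548/(-2 + √(25281 + 4)) = 5/2089 + 26548/(-2 + √25285)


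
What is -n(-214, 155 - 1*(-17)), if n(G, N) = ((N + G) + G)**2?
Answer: -65536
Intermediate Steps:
n(G, N) = (N + 2*G)**2 (n(G, N) = ((G + N) + G)**2 = (N + 2*G)**2)
-n(-214, 155 - 1*(-17)) = -((155 - 1*(-17)) + 2*(-214))**2 = -((155 + 17) - 428)**2 = -(172 - 428)**2 = -1*(-256)**2 = -1*65536 = -65536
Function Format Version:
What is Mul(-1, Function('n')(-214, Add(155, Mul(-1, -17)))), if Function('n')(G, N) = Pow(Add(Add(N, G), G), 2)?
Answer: -65536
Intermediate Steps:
Function('n')(G, N) = Pow(Add(N, Mul(2, G)), 2) (Function('n')(G, N) = Pow(Add(Add(G, N), G), 2) = Pow(Add(N, Mul(2, G)), 2))
Mul(-1, Function('n')(-214, Add(155, Mul(-1, -17)))) = Mul(-1, Pow(Add(Add(155, Mul(-1, -17)), Mul(2, -214)), 2)) = Mul(-1, Pow(Add(Add(155, 17), -428), 2)) = Mul(-1, Pow(Add(172, -428), 2)) = Mul(-1, Pow(-256, 2)) = Mul(-1, 65536) = -65536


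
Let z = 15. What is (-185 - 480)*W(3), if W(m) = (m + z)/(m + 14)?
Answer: -11970/17 ≈ -704.12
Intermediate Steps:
W(m) = (15 + m)/(14 + m) (W(m) = (m + 15)/(m + 14) = (15 + m)/(14 + m))
(-185 - 480)*W(3) = (-185 - 480)*((15 + 3)/(14 + 3)) = -665*18/17 = -11970/17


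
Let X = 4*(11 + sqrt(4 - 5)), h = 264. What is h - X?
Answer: 220 - 4*I ≈ 220.0 - 4.0*I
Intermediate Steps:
X = 44 + 4*I (X = 4*(11 + sqrt(-1)) = 4*(11 + I) = 44 + 4*I ≈ 44.0 + 4.0*I)
h - X = 264 - (44 + 4*I) = 264 + (-44 - 4*I) = 220 - 4*I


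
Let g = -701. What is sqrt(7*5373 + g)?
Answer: sqrt(36910) ≈ 192.12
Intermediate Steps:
sqrt(7*5373 + g) = sqrt(7*5373 - 701) = sqrt(37611 - 701) = sqrt(36910)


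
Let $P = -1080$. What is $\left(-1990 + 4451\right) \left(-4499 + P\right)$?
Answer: $-13729919$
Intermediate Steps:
$\left(-1990 + 4451\right) \left(-4499 + P\right) = \left(-1990 + 4451\right) \left(-4499 - 1080\right) = 2461 \left(-5579\right) = -13729919$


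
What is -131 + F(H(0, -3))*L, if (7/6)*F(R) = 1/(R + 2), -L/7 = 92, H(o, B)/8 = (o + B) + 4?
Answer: -931/5 ≈ -186.20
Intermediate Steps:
H(o, B) = 32 + 8*B + 8*o (H(o, B) = 8*((o + B) + 4) = 8*((B + o) + 4) = 8*(4 + B + o) = 32 + 8*B + 8*o)
L = -644 (L = -7*92 = -644)
F(R) = 6/(7*(2 + R)) (F(R) = 6/(7*(R + 2)) = 6/(7*(2 + R)))
-131 + F(H(0, -3))*L = -131 + (6/(7*(2 + (32 + 8*(-3) + 8*0))))*(-644) = -131 + (6/(7*(2 + (32 - 24 + 0))))*(-644) = -131 + (6/(7*(2 + 8)))*(-644) = -131 + ((6/7)/10)*(-644) = -131 + ((6/7)*(1/10))*(-644) = -131 + (3/35)*(-644) = -131 - 276/5 = -931/5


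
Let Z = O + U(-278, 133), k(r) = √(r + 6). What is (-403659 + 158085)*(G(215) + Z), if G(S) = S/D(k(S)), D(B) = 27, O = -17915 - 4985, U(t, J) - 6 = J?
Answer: 16762662952/3 ≈ 5.5876e+9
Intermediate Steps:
k(r) = √(6 + r)
U(t, J) = 6 + J
O = -22900
G(S) = S/27
Z = -22761 (Z = -22900 + (6 + 133) = -22900 + 139 = -22761)
(-403659 + 158085)*(G(215) + Z) = (-403659 + 158085)*((1/27)*215 - 22761) = -245574*(215/27 - 22761) = -245574*(-614332/27) = 16762662952/3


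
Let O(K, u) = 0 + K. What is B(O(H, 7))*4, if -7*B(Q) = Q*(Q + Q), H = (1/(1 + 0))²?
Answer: -8/7 ≈ -1.1429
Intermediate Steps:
H = 1 (H = (1/1)² = 1² = 1)
O(K, u) = K
B(Q) = -2*Q²/7 (B(Q) = -Q*(Q + Q)/7 = -Q*2*Q/7 = -2*Q²/7)
B(O(H, 7))*4 = -2/7*1²*4 = -2/7*1*4 = -2/7*4 = -8/7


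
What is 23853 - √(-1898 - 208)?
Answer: 23853 - 9*I*√26 ≈ 23853.0 - 45.891*I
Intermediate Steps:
23853 - √(-1898 - 208) = 23853 - √(-2106) = 23853 - 9*I*√26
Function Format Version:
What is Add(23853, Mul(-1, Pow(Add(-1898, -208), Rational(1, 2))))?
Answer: Add(23853, Mul(-9, I, Pow(26, Rational(1, 2)))) ≈ Add(23853., Mul(-45.891, I))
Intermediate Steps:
Add(23853, Mul(-1, Pow(Add(-1898, -208), Rational(1, 2)))) = Add(23853, Mul(-1, Pow(-2106, Rational(1, 2)))) = Add(23853, Mul(-1, Mul(9, I, Pow(26, Rational(1, 2))))) = Add(23853, Mul(-9, I, Pow(26, Rational(1, 2))))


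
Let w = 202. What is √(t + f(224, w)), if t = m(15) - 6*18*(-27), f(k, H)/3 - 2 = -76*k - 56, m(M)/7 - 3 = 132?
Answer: I*√47373 ≈ 217.65*I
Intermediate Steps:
m(M) = 945 (m(M) = 21 + 7*132 = 21 + 924 = 945)
f(k, H) = -162 - 228*k (f(k, H) = 6 + 3*(-76*k - 56) = 6 + 3*(-56 - 76*k) = 6 + (-168 - 228*k) = -162 - 228*k)
t = 3861 (t = 945 - 6*18*(-27) = 945 - 108*(-27) = 945 - 1*(-2916) = 945 + 2916 = 3861)
√(t + f(224, w)) = √(3861 + (-162 - 228*224)) = √(3861 + (-162 - 51072)) = √(3861 - 51234) = √(-47373) = I*√47373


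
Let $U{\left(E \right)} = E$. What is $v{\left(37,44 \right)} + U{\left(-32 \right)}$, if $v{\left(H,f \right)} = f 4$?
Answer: $144$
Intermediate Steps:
$v{\left(H,f \right)} = 4 f$
$v{\left(37,44 \right)} + U{\left(-32 \right)} = 4 \cdot 44 - 32 = 176 - 32 = 144$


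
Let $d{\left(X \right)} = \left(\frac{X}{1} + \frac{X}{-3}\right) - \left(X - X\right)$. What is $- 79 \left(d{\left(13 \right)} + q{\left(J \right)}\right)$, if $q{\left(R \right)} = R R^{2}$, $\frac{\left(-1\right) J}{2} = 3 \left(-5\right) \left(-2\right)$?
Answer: $\frac{51189946}{3} \approx 1.7063 \cdot 10^{7}$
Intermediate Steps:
$d{\left(X \right)} = \frac{2 X}{3}$ ($d{\left(X \right)} = \left(X 1 + X \left(- \frac{1}{3}\right)\right) - 0 = \left(X - \frac{X}{3}\right) + 0 = \frac{2 X}{3} + 0 = \frac{2 X}{3}$)
$J = -60$ ($J = - 2 \cdot 3 \left(-5\right) \left(-2\right) = - 2 \left(\left(-15\right) \left(-2\right)\right) = \left(-2\right) 30 = -60$)
$q{\left(R \right)} = R^{3}$
$- 79 \left(d{\left(13 \right)} + q{\left(J \right)}\right) = - 79 \left(\frac{2}{3} \cdot 13 + \left(-60\right)^{3}\right) = - 79 \left(\frac{26}{3} - 216000\right) = \left(-79\right) \left(- \frac{647974}{3}\right) = \frac{51189946}{3}$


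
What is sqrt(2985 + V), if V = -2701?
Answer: 2*sqrt(71) ≈ 16.852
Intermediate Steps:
sqrt(2985 + V) = sqrt(2985 - 2701) = sqrt(284) = 2*sqrt(71)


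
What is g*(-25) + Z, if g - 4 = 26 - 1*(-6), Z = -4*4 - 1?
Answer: -917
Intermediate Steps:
Z = -17 (Z = -16 - 1 = -17)
g = 36 (g = 4 + (26 - 1*(-6)) = 4 + (26 + 6) = 4 + 32 = 36)
g*(-25) + Z = 36*(-25) - 17 = -900 - 17 = -917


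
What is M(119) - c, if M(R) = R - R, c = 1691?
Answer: -1691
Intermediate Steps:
M(R) = 0
M(119) - c = 0 - 1*1691 = 0 - 1691 = -1691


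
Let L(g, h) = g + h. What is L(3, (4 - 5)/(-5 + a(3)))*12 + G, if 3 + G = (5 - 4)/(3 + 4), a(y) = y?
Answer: 274/7 ≈ 39.143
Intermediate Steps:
G = -20/7 (G = -3 + (5 - 4)/(3 + 4) = -3 + 1/7 = -20/7 ≈ -2.8571)
L(3, (4 - 5)/(-5 + a(3)))*12 + G = (3 + (4 - 5)/(-5 + 3))*12 - 20/7 = (3 - 1/(-2))*12 - 20/7 = (3 - 1*(-1/2))*12 - 20/7 = (3 + 1/2)*12 - 20/7 = (7/2)*12 - 20/7 = 42 - 20/7 = 274/7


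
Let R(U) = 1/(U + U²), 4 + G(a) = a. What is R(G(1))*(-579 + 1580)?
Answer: 1001/6 ≈ 166.83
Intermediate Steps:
G(a) = -4 + a
R(G(1))*(-579 + 1580) = (1/((-4 + 1)*(1 + (-4 + 1))))*(-579 + 1580) = (1/((-3)*(1 - 3)))*1001 = -⅓/(-2)*1001 = -⅓*(-½)*1001 = (⅙)*1001 = 1001/6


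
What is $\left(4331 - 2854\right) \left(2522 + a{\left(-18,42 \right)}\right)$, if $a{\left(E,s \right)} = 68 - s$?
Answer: $3763396$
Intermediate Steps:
$\left(4331 - 2854\right) \left(2522 + a{\left(-18,42 \right)}\right) = \left(4331 - 2854\right) \left(2522 + \left(68 - 42\right)\right) = 1477 \left(2522 + \left(68 - 42\right)\right) = 1477 \left(2522 + 26\right) = 1477 \cdot 2548 = 3763396$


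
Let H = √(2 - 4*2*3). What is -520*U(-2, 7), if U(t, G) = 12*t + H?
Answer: 12480 - 520*I*√22 ≈ 12480.0 - 2439.0*I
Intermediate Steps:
H = I*√22 (H = √(2 - 8*3) = √(2 - 24) = √(-22) = I*√22 ≈ 4.6904*I)
U(t, G) = 12*t + I*√22
-520*U(-2, 7) = -520*(12*(-2) + I*√22) = -520*(-24 + I*√22) = 12480 - 520*I*√22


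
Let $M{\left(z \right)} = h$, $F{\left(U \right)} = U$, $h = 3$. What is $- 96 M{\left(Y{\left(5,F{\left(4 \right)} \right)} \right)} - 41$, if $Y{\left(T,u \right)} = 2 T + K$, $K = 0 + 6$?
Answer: $-329$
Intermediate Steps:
$K = 6$
$Y{\left(T,u \right)} = 6 + 2 T$ ($Y{\left(T,u \right)} = 2 T + 6 = 6 + 2 T$)
$M{\left(z \right)} = 3$
$- 96 M{\left(Y{\left(5,F{\left(4 \right)} \right)} \right)} - 41 = \left(-96\right) 3 - 41 = -288 - 41 = -329$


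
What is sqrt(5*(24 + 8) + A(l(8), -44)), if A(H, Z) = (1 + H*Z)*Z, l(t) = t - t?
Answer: 2*sqrt(29) ≈ 10.770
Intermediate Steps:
l(t) = 0
A(H, Z) = Z*(1 + H*Z)
sqrt(5*(24 + 8) + A(l(8), -44)) = sqrt(5*(24 + 8) - 44*(1 + 0*(-44))) = sqrt(5*32 - 44*(1 + 0)) = sqrt(160 - 44*1) = sqrt(160 - 44) = sqrt(116) = 2*sqrt(29)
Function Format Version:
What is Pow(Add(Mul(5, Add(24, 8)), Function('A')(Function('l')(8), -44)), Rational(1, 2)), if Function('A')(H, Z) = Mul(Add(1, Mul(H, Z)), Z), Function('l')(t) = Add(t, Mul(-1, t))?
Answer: Mul(2, Pow(29, Rational(1, 2))) ≈ 10.770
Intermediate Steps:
Function('l')(t) = 0
Function('A')(H, Z) = Mul(Z, Add(1, Mul(H, Z)))
Pow(Add(Mul(5, Add(24, 8)), Function('A')(Function('l')(8), -44)), Rational(1, 2)) = Pow(Add(Mul(5, Add(24, 8)), Mul(-44, Add(1, Mul(0, -44)))), Rational(1, 2)) = Pow(Add(Mul(5, 32), Mul(-44, Add(1, 0))), Rational(1, 2)) = Pow(Add(160, Mul(-44, 1)), Rational(1, 2)) = Pow(Add(160, -44), Rational(1, 2)) = Pow(116, Rational(1, 2)) = Mul(2, Pow(29, Rational(1, 2)))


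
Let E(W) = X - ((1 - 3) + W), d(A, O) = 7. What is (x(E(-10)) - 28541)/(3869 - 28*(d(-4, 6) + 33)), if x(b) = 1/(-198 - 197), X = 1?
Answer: -11273696/1085855 ≈ -10.382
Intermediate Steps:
E(W) = 3 - W (E(W) = 1 - ((1 - 3) + W) = 1 - (-2 + W) = 1 + (2 - W) = 3 - W)
x(b) = -1/395 (x(b) = 1/(-395) = -1/395)
(x(E(-10)) - 28541)/(3869 - 28*(d(-4, 6) + 33)) = (-1/395 - 28541)/(3869 - 28*(7 + 33)) = -11273696/(395*(3869 - 28*40)) = -11273696/(395*(3869 - 1120)) = -11273696/395/2749 = -11273696/395*1/2749 = -11273696/1085855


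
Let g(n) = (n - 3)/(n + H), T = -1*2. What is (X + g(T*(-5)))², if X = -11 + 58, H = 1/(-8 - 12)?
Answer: 90117049/39601 ≈ 2275.6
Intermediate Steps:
T = -2
H = -1/20 (H = 1/(-20) = -1/20 ≈ -0.050000)
X = 47
g(n) = (-3 + n)/(-1/20 + n) (g(n) = (n - 3)/(n - 1/20) = (-3 + n)/(-1/20 + n))
(X + g(T*(-5)))² = (47 + 20*(-3 - 2*(-5))/(-1 + 20*(-2*(-5))))² = (47 + 20*(-3 + 10)/(-1 + 20*10))² = (47 + 20*7/(-1 + 200))² = (47 + 20*7/199)² = (47 + 20*(1/199)*7)² = (47 + 140/199)² = (9493/199)² = 90117049/39601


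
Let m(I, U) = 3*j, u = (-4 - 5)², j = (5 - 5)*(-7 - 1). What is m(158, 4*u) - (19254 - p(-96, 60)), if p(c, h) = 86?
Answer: -19168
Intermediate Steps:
j = 0 (j = 0*(-8) = 0)
u = 81 (u = (-9)² = 81)
m(I, U) = 0 (m(I, U) = 3*0 = 0)
m(158, 4*u) - (19254 - p(-96, 60)) = 0 - (19254 - 1*86) = 0 - (19254 - 86) = 0 - 1*19168 = 0 - 19168 = -19168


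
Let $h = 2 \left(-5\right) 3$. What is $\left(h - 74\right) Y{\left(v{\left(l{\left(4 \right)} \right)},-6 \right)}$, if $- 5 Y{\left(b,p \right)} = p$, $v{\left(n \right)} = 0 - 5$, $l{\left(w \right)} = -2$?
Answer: $- \frac{624}{5} \approx -124.8$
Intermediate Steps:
$v{\left(n \right)} = -5$
$h = -30$ ($h = \left(-10\right) 3 = -30$)
$Y{\left(b,p \right)} = - \frac{p}{5}$
$\left(h - 74\right) Y{\left(v{\left(l{\left(4 \right)} \right)},-6 \right)} = \left(-30 - 74\right) \left(\left(- \frac{1}{5}\right) \left(-6\right)\right) = \left(-104\right) \frac{6}{5} = - \frac{624}{5}$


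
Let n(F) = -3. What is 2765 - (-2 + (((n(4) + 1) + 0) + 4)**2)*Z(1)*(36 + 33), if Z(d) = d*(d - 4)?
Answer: 3179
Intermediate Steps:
Z(d) = d*(-4 + d)
2765 - (-2 + (((n(4) + 1) + 0) + 4)**2)*Z(1)*(36 + 33) = 2765 - (-2 + (((-3 + 1) + 0) + 4)**2)*(1*(-4 + 1))*(36 + 33) = 2765 - (-2 + ((-2 + 0) + 4)**2)*(1*(-3))*69 = 2765 - (-2 + (-2 + 4)**2)*(-3)*69 = 2765 - (-2 + 2**2)*(-3)*69 = 2765 - (-2 + 4)*(-3)*69 = 2765 - 2*(-3)*69 = 2765 - (-6)*69 = 2765 - 1*(-414) = 2765 + 414 = 3179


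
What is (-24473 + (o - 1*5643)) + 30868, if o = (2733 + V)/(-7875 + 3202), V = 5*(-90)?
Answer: 3511813/4673 ≈ 751.51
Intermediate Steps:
V = -450
o = -2283/4673 (o = (2733 - 450)/(-7875 + 3202) = 2283/(-4673) = 2283*(-1/4673) = -2283/4673 ≈ -0.48855)
(-24473 + (o - 1*5643)) + 30868 = (-24473 + (-2283/4673 - 1*5643)) + 30868 = (-24473 + (-2283/4673 - 5643)) + 30868 = (-24473 - 26372022/4673) + 30868 = -140734351/4673 + 30868 = 3511813/4673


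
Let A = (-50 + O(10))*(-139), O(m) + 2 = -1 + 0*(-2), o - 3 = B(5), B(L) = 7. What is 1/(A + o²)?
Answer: 1/7467 ≈ 0.00013392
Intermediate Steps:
o = 10 (o = 3 + 7 = 10)
O(m) = -3 (O(m) = -2 + (-1 + 0*(-2)) = -2 + (-1 + 0) = -2 - 1 = -3)
A = 7367 (A = (-50 - 3)*(-139) = -53*(-139) = 7367)
1/(A + o²) = 1/(7367 + 10²) = 1/(7367 + 100) = 1/7467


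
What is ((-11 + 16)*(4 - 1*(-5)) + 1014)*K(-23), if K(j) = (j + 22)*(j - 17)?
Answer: 42360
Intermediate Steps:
K(j) = (-17 + j)*(22 + j) (K(j) = (22 + j)*(-17 + j) = (-17 + j)*(22 + j))
((-11 + 16)*(4 - 1*(-5)) + 1014)*K(-23) = ((-11 + 16)*(4 - 1*(-5)) + 1014)*(-374 + (-23)² + 5*(-23)) = (5*(4 + 5) + 1014)*(-374 + 529 - 115) = (5*9 + 1014)*40 = (45 + 1014)*40 = 1059*40 = 42360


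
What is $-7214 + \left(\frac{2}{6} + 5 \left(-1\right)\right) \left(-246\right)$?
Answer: $-6066$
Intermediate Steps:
$-7214 + \left(\frac{2}{6} + 5 \left(-1\right)\right) \left(-246\right) = -7214 + \left(2 \cdot \frac{1}{6} - 5\right) \left(-246\right) = -7214 + \left(\frac{1}{3} - 5\right) \left(-246\right) = -7214 - -1148 = -7214 + 1148 = -6066$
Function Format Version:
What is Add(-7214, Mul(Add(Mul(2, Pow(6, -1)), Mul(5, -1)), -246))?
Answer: -6066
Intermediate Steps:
Add(-7214, Mul(Add(Mul(2, Pow(6, -1)), Mul(5, -1)), -246)) = Add(-7214, Mul(Add(Mul(2, Rational(1, 6)), -5), -246)) = Add(-7214, Mul(Add(Rational(1, 3), -5), -246)) = Add(-7214, Mul(Rational(-14, 3), -246)) = Add(-7214, 1148) = -6066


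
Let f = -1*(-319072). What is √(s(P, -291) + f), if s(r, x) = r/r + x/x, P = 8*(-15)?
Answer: √319074 ≈ 564.87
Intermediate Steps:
P = -120
s(r, x) = 2 (s(r, x) = 1 + 1 = 2)
f = 319072
√(s(P, -291) + f) = √(2 + 319072) = √319074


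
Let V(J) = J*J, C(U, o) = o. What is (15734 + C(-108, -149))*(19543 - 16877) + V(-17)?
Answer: 41549899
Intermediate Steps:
V(J) = J²
(15734 + C(-108, -149))*(19543 - 16877) + V(-17) = (15734 - 149)*(19543 - 16877) + (-17)² = 15585*2666 + 289 = 41549610 + 289 = 41549899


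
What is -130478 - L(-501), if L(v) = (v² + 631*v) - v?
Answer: -65849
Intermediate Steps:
L(v) = v² + 630*v
-130478 - L(-501) = -130478 - (-501)*(630 - 501) = -130478 - (-501)*129 = -130478 - 1*(-64629) = -130478 + 64629 = -65849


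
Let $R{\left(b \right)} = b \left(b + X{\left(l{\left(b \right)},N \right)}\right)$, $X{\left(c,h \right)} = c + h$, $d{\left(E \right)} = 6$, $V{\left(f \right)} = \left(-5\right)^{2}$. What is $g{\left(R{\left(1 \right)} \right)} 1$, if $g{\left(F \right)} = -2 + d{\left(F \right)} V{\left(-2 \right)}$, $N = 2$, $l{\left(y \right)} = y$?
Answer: $148$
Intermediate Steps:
$V{\left(f \right)} = 25$
$R{\left(b \right)} = b \left(2 + 2 b\right)$ ($R{\left(b \right)} = b \left(b + \left(b + 2\right)\right) = b \left(b + \left(2 + b\right)\right) = b \left(2 + 2 b\right)$)
$g{\left(F \right)} = 148$ ($g{\left(F \right)} = -2 + 6 \cdot 25 = -2 + 150 = 148$)
$g{\left(R{\left(1 \right)} \right)} 1 = 148 \cdot 1 = 148$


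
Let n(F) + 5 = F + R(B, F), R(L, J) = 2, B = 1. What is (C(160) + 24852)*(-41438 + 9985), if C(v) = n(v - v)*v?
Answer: -766572516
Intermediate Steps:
n(F) = -3 + F (n(F) = -5 + (F + 2) = -5 + (2 + F) = -3 + F)
C(v) = -3*v (C(v) = (-3 + (v - v))*v = (-3 + 0)*v = -3*v)
(C(160) + 24852)*(-41438 + 9985) = (-3*160 + 24852)*(-41438 + 9985) = (-480 + 24852)*(-31453) = 24372*(-31453) = -766572516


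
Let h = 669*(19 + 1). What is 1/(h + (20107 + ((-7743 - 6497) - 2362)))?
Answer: 1/16885 ≈ 5.9224e-5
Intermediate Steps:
h = 13380 (h = 669*20 = 13380)
1/(h + (20107 + ((-7743 - 6497) - 2362))) = 1/(13380 + (20107 + ((-7743 - 6497) - 2362))) = 1/(13380 + (20107 + (-14240 - 2362))) = 1/(13380 + (20107 - 16602)) = 1/(13380 + 3505) = 1/16885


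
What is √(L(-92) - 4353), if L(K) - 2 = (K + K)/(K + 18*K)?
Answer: I*√1570673/19 ≈ 65.961*I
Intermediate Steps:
L(K) = 40/19 (L(K) = 2 + (K + K)/(K + 18*K) = 2 + (2*K)/((19*K)) = 2 + (2*K)*(1/(19*K)) = 2 + 2/19 = 40/19)
√(L(-92) - 4353) = √(40/19 - 4353) = √(-82667/19) = I*√1570673/19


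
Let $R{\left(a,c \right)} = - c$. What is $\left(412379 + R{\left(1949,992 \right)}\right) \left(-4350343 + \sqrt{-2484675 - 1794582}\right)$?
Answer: $-1789674555741 + 1234161 i \sqrt{475473} \approx -1.7897 \cdot 10^{12} + 8.5101 \cdot 10^{8} i$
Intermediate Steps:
$\left(412379 + R{\left(1949,992 \right)}\right) \left(-4350343 + \sqrt{-2484675 - 1794582}\right) = \left(412379 - 992\right) \left(-4350343 + \sqrt{-2484675 - 1794582}\right) = \left(412379 - 992\right) \left(-4350343 + \sqrt{-4279257}\right) = 411387 \left(-4350343 + 3 i \sqrt{475473}\right) = -1789674555741 + 1234161 i \sqrt{475473}$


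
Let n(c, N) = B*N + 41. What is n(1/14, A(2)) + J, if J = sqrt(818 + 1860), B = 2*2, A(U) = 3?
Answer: 53 + sqrt(2678) ≈ 104.75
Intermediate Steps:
B = 4
J = sqrt(2678) ≈ 51.749
n(c, N) = 41 + 4*N (n(c, N) = 4*N + 41 = 41 + 4*N)
n(1/14, A(2)) + J = (41 + 4*3) + sqrt(2678) = (41 + 12) + sqrt(2678) = 53 + sqrt(2678)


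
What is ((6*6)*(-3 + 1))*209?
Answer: -15048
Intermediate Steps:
((6*6)*(-3 + 1))*209 = (36*(-2))*209 = -72*209 = -15048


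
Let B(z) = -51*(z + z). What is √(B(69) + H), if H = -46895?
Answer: I*√53933 ≈ 232.23*I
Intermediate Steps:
B(z) = -102*z
√(B(69) + H) = √(-102*69 - 46895) = √(-7038 - 46895) = √(-53933) = I*√53933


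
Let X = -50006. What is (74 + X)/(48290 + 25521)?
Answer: -49932/73811 ≈ -0.67648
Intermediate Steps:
(74 + X)/(48290 + 25521) = (74 - 50006)/(48290 + 25521) = -49932/73811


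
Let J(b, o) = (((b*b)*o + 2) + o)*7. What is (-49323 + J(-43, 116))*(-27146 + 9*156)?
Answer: -37400320122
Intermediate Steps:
J(b, o) = 14 + 7*o + 7*o*b² (J(b, o) = ((b²*o + 2) + o)*7 = ((o*b² + 2) + o)*7 = ((2 + o*b²) + o)*7 = (2 + o + o*b²)*7 = 14 + 7*o + 7*o*b²)
(-49323 + J(-43, 116))*(-27146 + 9*156) = (-49323 + (14 + 7*116 + 7*116*(-43)²))*(-27146 + 9*156) = (-49323 + (14 + 812 + 7*116*1849))*(-27146 + 1404) = (-49323 + (14 + 812 + 1501388))*(-25742) = (-49323 + 1502214)*(-25742) = 1452891*(-25742) = -37400320122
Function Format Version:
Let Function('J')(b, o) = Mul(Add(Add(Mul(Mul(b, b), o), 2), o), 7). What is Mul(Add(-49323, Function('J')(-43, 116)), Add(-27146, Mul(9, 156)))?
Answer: -37400320122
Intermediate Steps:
Function('J')(b, o) = Add(14, Mul(7, o), Mul(7, o, Pow(b, 2))) (Function('J')(b, o) = Mul(Add(Add(Mul(Pow(b, 2), o), 2), o), 7) = Mul(Add(Add(Mul(o, Pow(b, 2)), 2), o), 7) = Mul(Add(Add(2, Mul(o, Pow(b, 2))), o), 7) = Mul(Add(2, o, Mul(o, Pow(b, 2))), 7) = Add(14, Mul(7, o), Mul(7, o, Pow(b, 2))))
Mul(Add(-49323, Function('J')(-43, 116)), Add(-27146, Mul(9, 156))) = Mul(Add(-49323, Add(14, Mul(7, 116), Mul(7, 116, Pow(-43, 2)))), Add(-27146, Mul(9, 156))) = Mul(Add(-49323, Add(14, 812, Mul(7, 116, 1849))), Add(-27146, 1404)) = Mul(Add(-49323, Add(14, 812, 1501388)), -25742) = Mul(Add(-49323, 1502214), -25742) = Mul(1452891, -25742) = -37400320122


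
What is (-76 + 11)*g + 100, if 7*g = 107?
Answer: -6255/7 ≈ -893.57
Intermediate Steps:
g = 107/7 (g = (1/7)*107 = 107/7 ≈ 15.286)
(-76 + 11)*g + 100 = (-76 + 11)*(107/7) + 100 = -65*107/7 + 100 = -6955/7 + 100 = -6255/7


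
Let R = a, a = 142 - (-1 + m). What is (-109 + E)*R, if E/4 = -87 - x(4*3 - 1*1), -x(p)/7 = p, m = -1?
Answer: -21456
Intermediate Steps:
x(p) = -7*p
a = 144 (a = 142 - (-1 - 1) = 142 - 1*(-2) = 142 + 2 = 144)
R = 144
E = -40 (E = 4*(-87 - (-7)*(4*3 - 1*1)) = 4*(-87 - (-7)*(12 - 1)) = 4*(-87 - (-7)*11) = 4*(-87 - 1*(-77)) = 4*(-87 + 77) = 4*(-10) = -40)
(-109 + E)*R = (-109 - 40)*144 = -149*144 = -21456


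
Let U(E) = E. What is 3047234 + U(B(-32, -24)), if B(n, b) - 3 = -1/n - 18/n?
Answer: 97511603/32 ≈ 3.0472e+6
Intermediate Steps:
B(n, b) = 3 - 19/n (B(n, b) = 3 + (-1/n - 18/n) = 3 - 19/n)
3047234 + U(B(-32, -24)) = 3047234 + (3 - 19/(-32)) = 3047234 + (3 - 19*(-1/32)) = 3047234 + (3 + 19/32) = 3047234 + 115/32 = 97511603/32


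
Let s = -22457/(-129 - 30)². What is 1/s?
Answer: -25281/22457 ≈ -1.1258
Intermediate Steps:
s = -22457/25281 (s = -22457/((-159)²) = -22457/25281 ≈ -0.88830)
1/s = 1/(-22457/25281) = -25281/22457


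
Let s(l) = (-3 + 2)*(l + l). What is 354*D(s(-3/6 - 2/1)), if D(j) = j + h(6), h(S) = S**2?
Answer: 14514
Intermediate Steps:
s(l) = -2*l
D(j) = 36 + j (D(j) = j + 6**2 = j + 36 = 36 + j)
354*D(s(-3/6 - 2/1)) = 354*(36 - 2*(-3/6 - 2/1)) = 354*(36 - 2*(-3*1/6 - 2*1)) = 354*(36 - 2*(-1/2 - 2)) = 354*(36 - 2*(-5/2)) = 354*(36 + 5) = 354*41 = 14514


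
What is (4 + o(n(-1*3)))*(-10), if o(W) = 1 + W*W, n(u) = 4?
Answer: -210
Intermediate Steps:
o(W) = 1 + W²
(4 + o(n(-1*3)))*(-10) = (4 + (1 + 4²))*(-10) = (4 + (1 + 16))*(-10) = (4 + 17)*(-10) = 21*(-10) = -210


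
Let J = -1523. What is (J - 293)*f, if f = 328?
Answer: -595648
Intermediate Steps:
(J - 293)*f = (-1523 - 293)*328 = -1816*328 = -595648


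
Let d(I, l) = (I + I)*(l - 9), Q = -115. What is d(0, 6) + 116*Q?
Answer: -13340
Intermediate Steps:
d(I, l) = 2*I*(-9 + l) (d(I, l) = (2*I)*(-9 + l) = 2*I*(-9 + l))
d(0, 6) + 116*Q = 2*0*(-9 + 6) + 116*(-115) = 2*0*(-3) - 13340 = 0 - 13340 = -13340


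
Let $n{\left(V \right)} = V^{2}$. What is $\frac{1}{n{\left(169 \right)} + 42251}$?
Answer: $\frac{1}{70812} \approx 1.4122 \cdot 10^{-5}$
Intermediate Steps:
$\frac{1}{n{\left(169 \right)} + 42251} = \frac{1}{169^{2} + 42251} = \frac{1}{28561 + 42251} = \frac{1}{70812}$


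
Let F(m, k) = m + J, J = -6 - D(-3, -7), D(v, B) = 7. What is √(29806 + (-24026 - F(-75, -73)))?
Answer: 6*√163 ≈ 76.603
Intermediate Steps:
J = -13 (J = -6 - 1*7 = -6 - 7 = -13)
F(m, k) = -13 + m (F(m, k) = m - 13 = -13 + m)
√(29806 + (-24026 - F(-75, -73))) = √(29806 + (-24026 - (-13 - 75))) = √(29806 + (-24026 - 1*(-88))) = √(29806 + (-24026 + 88)) = √(29806 - 23938) = √5868 = 6*√163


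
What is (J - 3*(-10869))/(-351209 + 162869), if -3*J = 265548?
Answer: 55909/188340 ≈ 0.29685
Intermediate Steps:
J = -88516 (J = -1/3*265548 = -88516)
(J - 3*(-10869))/(-351209 + 162869) = (-88516 - 3*(-10869))/(-351209 + 162869) = (-88516 + 32607)/(-188340) = -55909*(-1/188340) = 55909/188340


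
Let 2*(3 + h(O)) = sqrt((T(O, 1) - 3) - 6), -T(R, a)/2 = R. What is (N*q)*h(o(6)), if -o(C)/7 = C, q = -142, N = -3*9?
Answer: -11502 + 9585*sqrt(3) ≈ 5099.7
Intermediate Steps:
T(R, a) = -2*R
N = -27
o(C) = -7*C
h(O) = -3 + sqrt(-9 - 2*O)/2 (h(O) = -3 + sqrt((-2*O - 3) - 6)/2 = -3 + sqrt((-3 - 2*O) - 6)/2 = -3 + sqrt(-9 - 2*O)/2)
(N*q)*h(o(6)) = (-27*(-142))*(-3 + sqrt(-9 - (-14)*6)/2) = 3834*(-3 + sqrt(-9 - 2*(-42))/2) = 3834*(-3 + sqrt(-9 + 84)/2) = 3834*(-3 + sqrt(75)/2) = 3834*(-3 + (5*sqrt(3))/2) = 3834*(-3 + 5*sqrt(3)/2) = -11502 + 9585*sqrt(3)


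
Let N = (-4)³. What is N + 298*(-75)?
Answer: -22414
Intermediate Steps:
N = -64
N + 298*(-75) = -64 + 298*(-75) = -64 - 22350 = -22414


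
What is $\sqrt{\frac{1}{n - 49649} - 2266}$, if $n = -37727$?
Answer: $\frac{i \sqrt{1081245326837}}{21844} \approx 47.603 i$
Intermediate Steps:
$\sqrt{\frac{1}{n - 49649} - 2266} = \sqrt{\frac{1}{-37727 - 49649} - 2266} = \sqrt{\frac{1}{-87376} - 2266} = \sqrt{- \frac{1}{87376} - 2266} = \sqrt{- \frac{197994017}{87376}} = \frac{i \sqrt{1081245326837}}{21844}$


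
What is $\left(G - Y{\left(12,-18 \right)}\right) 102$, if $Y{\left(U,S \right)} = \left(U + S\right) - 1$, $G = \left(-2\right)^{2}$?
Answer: $1122$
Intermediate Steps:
$G = 4$
$Y{\left(U,S \right)} = -1 + S + U$ ($Y{\left(U,S \right)} = \left(S + U\right) - 1 = -1 + S + U$)
$\left(G - Y{\left(12,-18 \right)}\right) 102 = \left(4 - \left(-1 - 18 + 12\right)\right) 102 = \left(4 - -7\right) 102 = \left(4 + 7\right) 102 = 11 \cdot 102 = 1122$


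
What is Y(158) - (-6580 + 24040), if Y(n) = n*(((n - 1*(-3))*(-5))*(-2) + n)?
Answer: 261884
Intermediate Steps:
Y(n) = n*(30 + 11*n) (Y(n) = n*(((n + 3)*(-5))*(-2) + n) = n*(((3 + n)*(-5))*(-2) + n) = n*((-15 - 5*n)*(-2) + n) = n*((30 + 10*n) + n) = n*(30 + 11*n))
Y(158) - (-6580 + 24040) = 158*(30 + 11*158) - (-6580 + 24040) = 158*(30 + 1738) - 1*17460 = 158*1768 - 17460 = 279344 - 17460 = 261884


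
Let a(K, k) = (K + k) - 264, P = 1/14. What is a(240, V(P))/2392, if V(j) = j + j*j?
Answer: -4689/468832 ≈ -0.010001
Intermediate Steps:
P = 1/14 ≈ 0.071429
V(j) = j + j²
a(K, k) = -264 + K + k
a(240, V(P))/2392 = (-264 + 240 + (1 + 1/14)/14)/2392 = (-264 + 240 + (1/14)*(15/14))*(1/2392) = (-264 + 240 + 15/196)*(1/2392) = -4689/196*1/2392 = -4689/468832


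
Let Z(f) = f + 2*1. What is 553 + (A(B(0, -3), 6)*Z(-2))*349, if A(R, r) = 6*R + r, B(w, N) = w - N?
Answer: 553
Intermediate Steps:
Z(f) = 2 + f (Z(f) = f + 2 = 2 + f)
A(R, r) = r + 6*R
553 + (A(B(0, -3), 6)*Z(-2))*349 = 553 + ((6 + 6*(0 - 1*(-3)))*(2 - 2))*349 = 553 + ((6 + 6*(0 + 3))*0)*349 = 553 + ((6 + 6*3)*0)*349 = 553 + ((6 + 18)*0)*349 = 553 + (24*0)*349 = 553 + 0*349 = 553 + 0 = 553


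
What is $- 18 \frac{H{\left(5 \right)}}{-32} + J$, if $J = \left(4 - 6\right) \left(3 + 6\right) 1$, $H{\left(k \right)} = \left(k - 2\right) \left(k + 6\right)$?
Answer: $\frac{9}{16} \approx 0.5625$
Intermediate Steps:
$H{\left(k \right)} = \left(-2 + k\right) \left(6 + k\right)$
$J = -18$ ($J = \left(4 - 6\right) 9 \cdot 1 = \left(-2\right) 9 = -18$)
$- 18 \frac{H{\left(5 \right)}}{-32} + J = - 18 \frac{-12 + 5^{2} + 4 \cdot 5}{-32} - 18 = - 18 \left(-12 + 25 + 20\right) \left(- \frac{1}{32}\right) - 18 = - 18 \cdot 33 \left(- \frac{1}{32}\right) - 18 = \left(-18\right) \left(- \frac{33}{32}\right) - 18 = \frac{297}{16} - 18 = \frac{9}{16}$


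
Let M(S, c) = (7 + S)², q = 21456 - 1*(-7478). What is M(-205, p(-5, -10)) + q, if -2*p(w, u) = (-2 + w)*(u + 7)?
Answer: 68138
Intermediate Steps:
q = 28934 (q = 21456 + 7478 = 28934)
p(w, u) = -(-2 + w)*(7 + u)/2 (p(w, u) = -(-2 + w)*(u + 7)/2 = -(-2 + w)*(7 + u)/2)
M(-205, p(-5, -10)) + q = (7 - 205)² + 28934 = (-198)² + 28934 = 39204 + 28934 = 68138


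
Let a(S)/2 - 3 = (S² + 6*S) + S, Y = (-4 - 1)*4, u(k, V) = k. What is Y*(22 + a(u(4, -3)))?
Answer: -2320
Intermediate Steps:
Y = -20 (Y = -5*4 = -20)
a(S) = 6 + 2*S² + 14*S (a(S) = 6 + 2*((S² + 6*S) + S) = 6 + 2*(S² + 7*S) = 6 + (2*S² + 14*S) = 6 + 2*S² + 14*S)
Y*(22 + a(u(4, -3))) = -20*(22 + (6 + 2*4² + 14*4)) = -20*(22 + (6 + 2*16 + 56)) = -20*(22 + (6 + 32 + 56)) = -20*(22 + 94) = -20*116 = -2320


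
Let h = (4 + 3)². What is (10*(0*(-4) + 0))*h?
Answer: 0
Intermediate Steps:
h = 49 (h = 7² = 49)
(10*(0*(-4) + 0))*h = (10*(0*(-4) + 0))*49 = (10*(0 + 0))*49 = (10*0)*49 = 0*49 = 0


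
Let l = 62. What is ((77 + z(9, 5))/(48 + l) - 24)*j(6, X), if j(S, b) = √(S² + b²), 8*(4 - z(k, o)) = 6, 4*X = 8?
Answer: -10239*√10/220 ≈ -147.18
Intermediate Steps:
X = 2 (X = (¼)*8 = 2)
z(k, o) = 13/4 (z(k, o) = 4 - ⅛*6 = 4 - ¾ = 13/4)
((77 + z(9, 5))/(48 + l) - 24)*j(6, X) = ((77 + 13/4)/(48 + 62) - 24)*√(6² + 2²) = ((321/4)/110 - 24)*√(36 + 4) = ((321/4)*(1/110) - 24)*√40 = (321/440 - 24)*(2*√10) = -10239*√10/220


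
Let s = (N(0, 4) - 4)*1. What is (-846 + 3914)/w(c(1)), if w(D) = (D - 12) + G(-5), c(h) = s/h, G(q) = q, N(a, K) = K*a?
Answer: -3068/21 ≈ -146.10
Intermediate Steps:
s = -4 (s = (4*0 - 4)*1 = (0 - 4)*1 = -4*1 = -4)
c(h) = -4/h
w(D) = -17 + D (w(D) = (D - 12) - 5 = (-12 + D) - 5 = -17 + D)
(-846 + 3914)/w(c(1)) = (-846 + 3914)/(-17 - 4/1) = 3068/(-17 - 4*1) = 3068/(-17 - 4) = 3068/(-21) = 3068*(-1/21) = -3068/21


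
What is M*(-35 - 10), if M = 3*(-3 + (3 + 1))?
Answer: -135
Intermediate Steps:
M = 3 (M = 3*(-3 + 4) = 3*1 = 3)
M*(-35 - 10) = 3*(-35 - 10) = 3*(-45) = -135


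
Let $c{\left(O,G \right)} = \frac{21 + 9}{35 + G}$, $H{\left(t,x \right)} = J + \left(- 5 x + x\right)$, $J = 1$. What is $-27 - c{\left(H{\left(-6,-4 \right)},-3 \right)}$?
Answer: $- \frac{447}{16} \approx -27.938$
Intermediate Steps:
$H{\left(t,x \right)} = 1 - 4 x$ ($H{\left(t,x \right)} = 1 + \left(- 5 x + x\right) = 1 - 4 x$)
$c{\left(O,G \right)} = \frac{30}{35 + G}$
$-27 - c{\left(H{\left(-6,-4 \right)},-3 \right)} = -27 - \frac{30}{35 - 3} = -27 - \frac{30}{32} = -27 - 30 \cdot \frac{1}{32} = -27 - \frac{15}{16} = - \frac{447}{16}$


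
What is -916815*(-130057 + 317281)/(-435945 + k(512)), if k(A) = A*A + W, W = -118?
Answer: 57216590520/57973 ≈ 9.8695e+5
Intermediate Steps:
k(A) = -118 + A² (k(A) = A*A - 118 = A² - 118 = -118 + A²)
-916815*(-130057 + 317281)/(-435945 + k(512)) = -916815*(-130057 + 317281)/(-435945 + (-118 + 512²)) = -916815*187224/(-435945 + (-118 + 262144)) = -916815*187224/(-435945 + 262026) = -916815/((-173919*1/187224)) = -916815/(-57973/62408) = -916815*(-62408/57973) = 57216590520/57973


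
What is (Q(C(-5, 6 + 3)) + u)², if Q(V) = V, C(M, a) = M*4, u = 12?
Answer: 64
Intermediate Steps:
C(M, a) = 4*M
(Q(C(-5, 6 + 3)) + u)² = (4*(-5) + 12)² = (-20 + 12)² = (-8)² = 64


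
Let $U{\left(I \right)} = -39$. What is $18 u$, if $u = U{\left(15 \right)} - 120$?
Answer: $-2862$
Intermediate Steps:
$u = -159$ ($u = -39 - 120 = -159$)
$18 u = 18 \left(-159\right) = -2862$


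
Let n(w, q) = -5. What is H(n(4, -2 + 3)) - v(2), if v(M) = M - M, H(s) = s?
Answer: -5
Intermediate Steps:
v(M) = 0
H(n(4, -2 + 3)) - v(2) = -5 - 1*0 = -5 + 0 = -5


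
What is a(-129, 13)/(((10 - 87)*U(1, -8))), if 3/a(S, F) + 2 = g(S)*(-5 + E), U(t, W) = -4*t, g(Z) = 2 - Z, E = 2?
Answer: -3/121660 ≈ -2.4659e-5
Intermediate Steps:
a(S, F) = 3/(-8 + 3*S) (a(S, F) = 3/(-2 + (2 - S)*(-5 + 2)) = 3/(-2 + (2 - S)*(-3)) = 3/(-2 + (-6 + 3*S)) = 3/(-8 + 3*S))
a(-129, 13)/(((10 - 87)*U(1, -8))) = (3/(-8 + 3*(-129)))/(((10 - 87)*(-4*1))) = (3/(-8 - 387))/((-77*(-4))) = (3/(-395))/308 = (3*(-1/395))*(1/308) = -3/395*1/308 = -3/121660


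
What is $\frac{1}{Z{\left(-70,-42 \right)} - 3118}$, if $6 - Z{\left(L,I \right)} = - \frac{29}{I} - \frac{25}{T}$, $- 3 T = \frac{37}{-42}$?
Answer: $- \frac{1554}{4704821} \approx -0.0003303$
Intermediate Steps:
$T = \frac{37}{126}$ ($T = - \frac{37 \frac{1}{-42}}{3} = - \frac{37 \left(- \frac{1}{42}\right)}{3} = \left(- \frac{1}{3}\right) \left(- \frac{37}{42}\right) = \frac{37}{126} \approx 0.29365$)
$Z{\left(L,I \right)} = \frac{3372}{37} + \frac{29}{I}$ ($Z{\left(L,I \right)} = 6 - \left(- \frac{29}{I} - \frac{25}{\frac{37}{126}}\right) = 6 - \left(- \frac{29}{I} - \frac{3150}{37}\right) = 6 - \left(- \frac{3150}{37} - \frac{29}{I}\right) = 6 + \left(\frac{3150}{37} + \frac{29}{I}\right) = \frac{3372}{37} + \frac{29}{I}$)
$\frac{1}{Z{\left(-70,-42 \right)} - 3118} = \frac{1}{\left(\frac{3372}{37} + \frac{29}{-42}\right) - 3118} = \frac{1}{\left(\frac{3372}{37} + 29 \left(- \frac{1}{42}\right)\right) - 3118} = \frac{1}{\left(\frac{3372}{37} - \frac{29}{42}\right) - 3118} = \frac{1}{\frac{140551}{1554} - 3118} = \frac{1}{- \frac{4704821}{1554}} = - \frac{1554}{4704821}$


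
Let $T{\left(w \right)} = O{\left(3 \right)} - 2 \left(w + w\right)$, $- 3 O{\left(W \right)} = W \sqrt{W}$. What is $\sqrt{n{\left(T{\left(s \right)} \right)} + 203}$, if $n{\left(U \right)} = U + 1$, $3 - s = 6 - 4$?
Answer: $\sqrt{200 - \sqrt{3}} \approx 14.081$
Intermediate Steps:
$O{\left(W \right)} = - \frac{W^{\frac{3}{2}}}{3}$ ($O{\left(W \right)} = - \frac{W \sqrt{W}}{3} = - \frac{W^{\frac{3}{2}}}{3}$)
$s = 1$ ($s = 3 - \left(6 - 4\right) = 3 - 2 = 1$)
$T{\left(w \right)} = - \sqrt{3} - 4 w$ ($T{\left(w \right)} = - \frac{3^{\frac{3}{2}}}{3} - 2 \left(w + w\right) = - \frac{3 \sqrt{3}}{3} - 2 \cdot 2 w = - \sqrt{3} - 4 w$)
$n{\left(U \right)} = 1 + U$
$\sqrt{n{\left(T{\left(s \right)} \right)} + 203} = \sqrt{\left(1 - \left(4 + \sqrt{3}\right)\right) + 203} = \sqrt{\left(-3 - \sqrt{3}\right) + 203} = \sqrt{200 - \sqrt{3}}$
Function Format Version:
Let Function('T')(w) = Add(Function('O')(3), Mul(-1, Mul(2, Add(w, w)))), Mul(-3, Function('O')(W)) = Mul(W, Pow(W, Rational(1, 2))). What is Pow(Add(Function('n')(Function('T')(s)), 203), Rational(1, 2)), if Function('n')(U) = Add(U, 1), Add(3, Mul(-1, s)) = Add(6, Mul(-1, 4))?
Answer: Pow(Add(200, Mul(-1, Pow(3, Rational(1, 2)))), Rational(1, 2)) ≈ 14.081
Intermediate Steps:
Function('O')(W) = Mul(Rational(-1, 3), Pow(W, Rational(3, 2))) (Function('O')(W) = Mul(Rational(-1, 3), Mul(W, Pow(W, Rational(1, 2)))) = Mul(Rational(-1, 3), Pow(W, Rational(3, 2))))
s = 1 (s = Add(3, Mul(-1, Add(6, Mul(-1, 4)))) = Add(3, Mul(-1, Add(6, -4))) = Add(3, Mul(-1, 2)) = Add(3, -2) = 1)
Function('T')(w) = Add(Mul(-1, Pow(3, Rational(1, 2))), Mul(-4, w)) (Function('T')(w) = Add(Mul(Rational(-1, 3), Pow(3, Rational(3, 2))), Mul(-1, Mul(2, Add(w, w)))) = Add(Mul(Rational(-1, 3), Mul(3, Pow(3, Rational(1, 2)))), Mul(-1, Mul(2, Mul(2, w)))) = Add(Mul(-1, Pow(3, Rational(1, 2))), Mul(-1, Mul(4, w))) = Add(Mul(-1, Pow(3, Rational(1, 2))), Mul(-4, w)))
Function('n')(U) = Add(1, U)
Pow(Add(Function('n')(Function('T')(s)), 203), Rational(1, 2)) = Pow(Add(Add(1, Add(Mul(-1, Pow(3, Rational(1, 2))), Mul(-4, 1))), 203), Rational(1, 2)) = Pow(Add(Add(1, Add(Mul(-1, Pow(3, Rational(1, 2))), -4)), 203), Rational(1, 2)) = Pow(Add(Add(1, Add(-4, Mul(-1, Pow(3, Rational(1, 2))))), 203), Rational(1, 2)) = Pow(Add(Add(-3, Mul(-1, Pow(3, Rational(1, 2)))), 203), Rational(1, 2)) = Pow(Add(200, Mul(-1, Pow(3, Rational(1, 2)))), Rational(1, 2))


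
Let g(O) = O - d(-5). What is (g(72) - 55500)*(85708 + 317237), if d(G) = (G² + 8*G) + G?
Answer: -22326376560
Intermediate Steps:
d(G) = G² + 9*G
g(O) = 20 + O (g(O) = O - (-5)*(9 - 5) = O - (-5)*4 = O - 1*(-20) = O + 20 = 20 + O)
(g(72) - 55500)*(85708 + 317237) = ((20 + 72) - 55500)*(85708 + 317237) = (92 - 55500)*402945 = -55408*402945 = -22326376560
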